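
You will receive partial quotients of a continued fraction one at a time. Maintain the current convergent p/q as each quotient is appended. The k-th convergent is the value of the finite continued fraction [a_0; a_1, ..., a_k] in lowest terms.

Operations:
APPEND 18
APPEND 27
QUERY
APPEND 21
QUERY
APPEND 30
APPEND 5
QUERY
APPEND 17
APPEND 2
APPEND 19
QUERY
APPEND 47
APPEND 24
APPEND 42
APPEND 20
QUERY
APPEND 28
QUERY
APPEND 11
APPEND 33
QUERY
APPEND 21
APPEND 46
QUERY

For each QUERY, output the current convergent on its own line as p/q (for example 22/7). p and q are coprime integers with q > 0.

APPEND 18: p_0 = 18·1 + 0 = 18, q_0 = 18·0 + 1 = 1 → 18/1
APPEND 27: p_1 = 27·18 + 1 = 487, q_1 = 27·1 + 0 = 27 → 487/27
APPEND 21: p_2 = 21·487 + 18 = 10245, q_2 = 21·27 + 1 = 568 → 10245/568
APPEND 30: p_3 = 30·10245 + 487 = 307837, q_3 = 30·568 + 27 = 17067 → 307837/17067
APPEND 5: p_4 = 5·307837 + 10245 = 1549430, q_4 = 5·17067 + 568 = 85903 → 1549430/85903
APPEND 17: p_5 = 17·1549430 + 307837 = 26648147, q_5 = 17·85903 + 17067 = 1477418 → 26648147/1477418
APPEND 2: p_6 = 2·26648147 + 1549430 = 54845724, q_6 = 2·1477418 + 85903 = 3040739 → 54845724/3040739
APPEND 19: p_7 = 19·54845724 + 26648147 = 1068716903, q_7 = 19·3040739 + 1477418 = 59251459 → 1068716903/59251459
APPEND 47: p_8 = 47·1068716903 + 54845724 = 50284540165, q_8 = 47·59251459 + 3040739 = 2787859312 → 50284540165/2787859312
APPEND 24: p_9 = 24·50284540165 + 1068716903 = 1207897680863, q_9 = 24·2787859312 + 59251459 = 66967874947 → 1207897680863/66967874947
APPEND 42: p_10 = 42·1207897680863 + 50284540165 = 50781987136411, q_10 = 42·66967874947 + 2787859312 = 2815438607086 → 50781987136411/2815438607086
APPEND 20: p_11 = 20·50781987136411 + 1207897680863 = 1016847640409083, q_11 = 20·2815438607086 + 66967874947 = 56375740016667 → 1016847640409083/56375740016667
APPEND 28: p_12 = 28·1016847640409083 + 50781987136411 = 28522515918590735, q_12 = 28·56375740016667 + 2815438607086 = 1581336159073762 → 28522515918590735/1581336159073762
APPEND 11: p_13 = 11·28522515918590735 + 1016847640409083 = 314764522744907168, q_13 = 11·1581336159073762 + 56375740016667 = 17451073489828049 → 314764522744907168/17451073489828049
APPEND 33: p_14 = 33·314764522744907168 + 28522515918590735 = 10415751766500527279, q_14 = 33·17451073489828049 + 1581336159073762 = 577466761323399379 → 10415751766500527279/577466761323399379
APPEND 21: p_15 = 21·10415751766500527279 + 314764522744907168 = 219045551619255980027, q_15 = 21·577466761323399379 + 17451073489828049 = 12144253061281215008 → 219045551619255980027/12144253061281215008
APPEND 46: p_16 = 46·219045551619255980027 + 10415751766500527279 = 10086511126252275608521, q_16 = 46·12144253061281215008 + 577466761323399379 = 559213107580259289747 → 10086511126252275608521/559213107580259289747

487/27
10245/568
1549430/85903
1068716903/59251459
1016847640409083/56375740016667
28522515918590735/1581336159073762
10415751766500527279/577466761323399379
10086511126252275608521/559213107580259289747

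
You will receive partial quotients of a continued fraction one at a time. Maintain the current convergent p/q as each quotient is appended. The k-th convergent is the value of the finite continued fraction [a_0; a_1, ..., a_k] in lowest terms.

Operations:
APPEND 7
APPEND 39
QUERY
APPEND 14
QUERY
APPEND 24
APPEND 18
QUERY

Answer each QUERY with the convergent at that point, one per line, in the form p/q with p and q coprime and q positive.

274/39
3843/547
1668951/237553

APPEND 7: p_0 = 7·1 + 0 = 7, q_0 = 7·0 + 1 = 1 → 7/1
APPEND 39: p_1 = 39·7 + 1 = 274, q_1 = 39·1 + 0 = 39 → 274/39
APPEND 14: p_2 = 14·274 + 7 = 3843, q_2 = 14·39 + 1 = 547 → 3843/547
APPEND 24: p_3 = 24·3843 + 274 = 92506, q_3 = 24·547 + 39 = 13167 → 92506/13167
APPEND 18: p_4 = 18·92506 + 3843 = 1668951, q_4 = 18·13167 + 547 = 237553 → 1668951/237553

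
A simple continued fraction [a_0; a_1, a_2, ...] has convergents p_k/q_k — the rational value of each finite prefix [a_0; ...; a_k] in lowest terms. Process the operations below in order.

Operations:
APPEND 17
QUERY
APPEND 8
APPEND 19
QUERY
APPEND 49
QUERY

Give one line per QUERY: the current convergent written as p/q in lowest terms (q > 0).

APPEND 17: p_0 = 17·1 + 0 = 17, q_0 = 17·0 + 1 = 1 → 17/1
APPEND 8: p_1 = 8·17 + 1 = 137, q_1 = 8·1 + 0 = 8 → 137/8
APPEND 19: p_2 = 19·137 + 17 = 2620, q_2 = 19·8 + 1 = 153 → 2620/153
APPEND 49: p_3 = 49·2620 + 137 = 128517, q_3 = 49·153 + 8 = 7505 → 128517/7505

17/1
2620/153
128517/7505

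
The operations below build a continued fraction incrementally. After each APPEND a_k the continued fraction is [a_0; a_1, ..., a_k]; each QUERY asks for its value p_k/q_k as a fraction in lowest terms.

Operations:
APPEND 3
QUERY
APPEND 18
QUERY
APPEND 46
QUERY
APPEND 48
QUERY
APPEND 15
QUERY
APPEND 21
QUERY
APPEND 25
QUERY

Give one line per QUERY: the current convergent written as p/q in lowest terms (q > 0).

3/1
55/18
2533/829
121639/39810
1827118/597979
38491117/12597369
964105043/315532204

APPEND 3: p_0 = 3·1 + 0 = 3, q_0 = 3·0 + 1 = 1 → 3/1
APPEND 18: p_1 = 18·3 + 1 = 55, q_1 = 18·1 + 0 = 18 → 55/18
APPEND 46: p_2 = 46·55 + 3 = 2533, q_2 = 46·18 + 1 = 829 → 2533/829
APPEND 48: p_3 = 48·2533 + 55 = 121639, q_3 = 48·829 + 18 = 39810 → 121639/39810
APPEND 15: p_4 = 15·121639 + 2533 = 1827118, q_4 = 15·39810 + 829 = 597979 → 1827118/597979
APPEND 21: p_5 = 21·1827118 + 121639 = 38491117, q_5 = 21·597979 + 39810 = 12597369 → 38491117/12597369
APPEND 25: p_6 = 25·38491117 + 1827118 = 964105043, q_6 = 25·12597369 + 597979 = 315532204 → 964105043/315532204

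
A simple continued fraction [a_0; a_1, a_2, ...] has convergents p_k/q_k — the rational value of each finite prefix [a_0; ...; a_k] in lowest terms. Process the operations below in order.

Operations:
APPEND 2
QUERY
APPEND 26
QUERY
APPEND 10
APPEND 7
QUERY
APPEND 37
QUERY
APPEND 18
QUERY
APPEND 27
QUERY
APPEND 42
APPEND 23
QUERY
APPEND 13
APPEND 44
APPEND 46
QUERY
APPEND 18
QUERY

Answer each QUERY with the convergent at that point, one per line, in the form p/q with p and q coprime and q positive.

APPEND 2: p_0 = 2·1 + 0 = 2, q_0 = 2·0 + 1 = 1 → 2/1
APPEND 26: p_1 = 26·2 + 1 = 53, q_1 = 26·1 + 0 = 26 → 53/26
APPEND 10: p_2 = 10·53 + 2 = 532, q_2 = 10·26 + 1 = 261 → 532/261
APPEND 7: p_3 = 7·532 + 53 = 3777, q_3 = 7·261 + 26 = 1853 → 3777/1853
APPEND 37: p_4 = 37·3777 + 532 = 140281, q_4 = 37·1853 + 261 = 68822 → 140281/68822
APPEND 18: p_5 = 18·140281 + 3777 = 2528835, q_5 = 18·68822 + 1853 = 1240649 → 2528835/1240649
APPEND 27: p_6 = 27·2528835 + 140281 = 68418826, q_6 = 27·1240649 + 68822 = 33566345 → 68418826/33566345
APPEND 42: p_7 = 42·68418826 + 2528835 = 2876119527, q_7 = 42·33566345 + 1240649 = 1411027139 → 2876119527/1411027139
APPEND 23: p_8 = 23·2876119527 + 68418826 = 66219167947, q_8 = 23·1411027139 + 33566345 = 32487190542 → 66219167947/32487190542
APPEND 13: p_9 = 13·66219167947 + 2876119527 = 863725302838, q_9 = 13·32487190542 + 1411027139 = 423744504185 → 863725302838/423744504185
APPEND 44: p_10 = 44·863725302838 + 66219167947 = 38070132492819, q_10 = 44·423744504185 + 32487190542 = 18677245374682 → 38070132492819/18677245374682
APPEND 46: p_11 = 46·38070132492819 + 863725302838 = 1752089819972512, q_11 = 46·18677245374682 + 423744504185 = 859577031739557 → 1752089819972512/859577031739557
APPEND 18: p_12 = 18·1752089819972512 + 38070132492819 = 31575686891998035, q_12 = 18·859577031739557 + 18677245374682 = 15491063816686708 → 31575686891998035/15491063816686708

2/1
53/26
3777/1853
140281/68822
2528835/1240649
68418826/33566345
66219167947/32487190542
1752089819972512/859577031739557
31575686891998035/15491063816686708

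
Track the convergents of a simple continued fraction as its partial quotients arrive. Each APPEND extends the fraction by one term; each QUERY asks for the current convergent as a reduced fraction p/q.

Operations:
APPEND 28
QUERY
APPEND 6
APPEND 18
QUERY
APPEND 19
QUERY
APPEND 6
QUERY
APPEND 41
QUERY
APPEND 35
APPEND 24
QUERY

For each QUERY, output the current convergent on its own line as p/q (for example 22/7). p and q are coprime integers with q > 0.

APPEND 28: p_0 = 28·1 + 0 = 28, q_0 = 28·0 + 1 = 1 → 28/1
APPEND 6: p_1 = 6·28 + 1 = 169, q_1 = 6·1 + 0 = 6 → 169/6
APPEND 18: p_2 = 18·169 + 28 = 3070, q_2 = 18·6 + 1 = 109 → 3070/109
APPEND 19: p_3 = 19·3070 + 169 = 58499, q_3 = 19·109 + 6 = 2077 → 58499/2077
APPEND 6: p_4 = 6·58499 + 3070 = 354064, q_4 = 6·2077 + 109 = 12571 → 354064/12571
APPEND 41: p_5 = 41·354064 + 58499 = 14575123, q_5 = 41·12571 + 2077 = 517488 → 14575123/517488
APPEND 35: p_6 = 35·14575123 + 354064 = 510483369, q_6 = 35·517488 + 12571 = 18124651 → 510483369/18124651
APPEND 24: p_7 = 24·510483369 + 14575123 = 12266175979, q_7 = 24·18124651 + 517488 = 435509112 → 12266175979/435509112

28/1
3070/109
58499/2077
354064/12571
14575123/517488
12266175979/435509112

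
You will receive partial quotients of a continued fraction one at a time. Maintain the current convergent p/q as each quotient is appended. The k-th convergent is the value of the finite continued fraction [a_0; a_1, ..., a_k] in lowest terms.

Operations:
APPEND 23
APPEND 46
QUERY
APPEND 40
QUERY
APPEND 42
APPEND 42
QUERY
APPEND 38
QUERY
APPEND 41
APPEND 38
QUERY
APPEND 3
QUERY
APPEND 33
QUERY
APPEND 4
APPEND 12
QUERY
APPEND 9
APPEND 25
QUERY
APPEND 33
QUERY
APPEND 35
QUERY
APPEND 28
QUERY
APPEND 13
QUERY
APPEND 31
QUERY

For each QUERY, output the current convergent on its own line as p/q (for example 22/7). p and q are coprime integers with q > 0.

1059/46
42383/1841
74850473/3251297
2846099119/123626654
4439912844495/192857502872
13436503447837/583644452727
447844526623116/19453124442863
22105619845906728/960206831133011
5040990450423428053/218966647391664961
166553440257196226602/7234619621547364991
5834411399452291359123/253430653401549439646
163530072624921354282046/7103292914864931675079
2131725355523429897025721/92596238546645661215673
66247016093851248162079397/2877586687860880429360942

APPEND 23: p_0 = 23·1 + 0 = 23, q_0 = 23·0 + 1 = 1 → 23/1
APPEND 46: p_1 = 46·23 + 1 = 1059, q_1 = 46·1 + 0 = 46 → 1059/46
APPEND 40: p_2 = 40·1059 + 23 = 42383, q_2 = 40·46 + 1 = 1841 → 42383/1841
APPEND 42: p_3 = 42·42383 + 1059 = 1781145, q_3 = 42·1841 + 46 = 77368 → 1781145/77368
APPEND 42: p_4 = 42·1781145 + 42383 = 74850473, q_4 = 42·77368 + 1841 = 3251297 → 74850473/3251297
APPEND 38: p_5 = 38·74850473 + 1781145 = 2846099119, q_5 = 38·3251297 + 77368 = 123626654 → 2846099119/123626654
APPEND 41: p_6 = 41·2846099119 + 74850473 = 116764914352, q_6 = 41·123626654 + 3251297 = 5071944111 → 116764914352/5071944111
APPEND 38: p_7 = 38·116764914352 + 2846099119 = 4439912844495, q_7 = 38·5071944111 + 123626654 = 192857502872 → 4439912844495/192857502872
APPEND 3: p_8 = 3·4439912844495 + 116764914352 = 13436503447837, q_8 = 3·192857502872 + 5071944111 = 583644452727 → 13436503447837/583644452727
APPEND 33: p_9 = 33·13436503447837 + 4439912844495 = 447844526623116, q_9 = 33·583644452727 + 192857502872 = 19453124442863 → 447844526623116/19453124442863
APPEND 4: p_10 = 4·447844526623116 + 13436503447837 = 1804814609940301, q_10 = 4·19453124442863 + 583644452727 = 78396142224179 → 1804814609940301/78396142224179
APPEND 12: p_11 = 12·1804814609940301 + 447844526623116 = 22105619845906728, q_11 = 12·78396142224179 + 19453124442863 = 960206831133011 → 22105619845906728/960206831133011
APPEND 9: p_12 = 9·22105619845906728 + 1804814609940301 = 200755393223100853, q_12 = 9·960206831133011 + 78396142224179 = 8720257622421278 → 200755393223100853/8720257622421278
APPEND 25: p_13 = 25·200755393223100853 + 22105619845906728 = 5040990450423428053, q_13 = 25·8720257622421278 + 960206831133011 = 218966647391664961 → 5040990450423428053/218966647391664961
APPEND 33: p_14 = 33·5040990450423428053 + 200755393223100853 = 166553440257196226602, q_14 = 33·218966647391664961 + 8720257622421278 = 7234619621547364991 → 166553440257196226602/7234619621547364991
APPEND 35: p_15 = 35·166553440257196226602 + 5040990450423428053 = 5834411399452291359123, q_15 = 35·7234619621547364991 + 218966647391664961 = 253430653401549439646 → 5834411399452291359123/253430653401549439646
APPEND 28: p_16 = 28·5834411399452291359123 + 166553440257196226602 = 163530072624921354282046, q_16 = 28·253430653401549439646 + 7234619621547364991 = 7103292914864931675079 → 163530072624921354282046/7103292914864931675079
APPEND 13: p_17 = 13·163530072624921354282046 + 5834411399452291359123 = 2131725355523429897025721, q_17 = 13·7103292914864931675079 + 253430653401549439646 = 92596238546645661215673 → 2131725355523429897025721/92596238546645661215673
APPEND 31: p_18 = 31·2131725355523429897025721 + 163530072624921354282046 = 66247016093851248162079397, q_18 = 31·92596238546645661215673 + 7103292914864931675079 = 2877586687860880429360942 → 66247016093851248162079397/2877586687860880429360942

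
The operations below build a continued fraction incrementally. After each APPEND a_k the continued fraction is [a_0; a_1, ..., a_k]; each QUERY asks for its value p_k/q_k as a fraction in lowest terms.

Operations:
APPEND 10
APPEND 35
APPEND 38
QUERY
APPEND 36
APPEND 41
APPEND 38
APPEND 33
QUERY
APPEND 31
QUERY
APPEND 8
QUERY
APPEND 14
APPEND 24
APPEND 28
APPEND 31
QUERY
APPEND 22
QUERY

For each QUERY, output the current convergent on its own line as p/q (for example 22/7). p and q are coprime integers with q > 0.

13348/1331
24776249692/2470571493
768813938037/76662522470
6175287753988/615770751253
1827189836227657375/182198806429569501
40257050278063947751/4014244368927492182

APPEND 10: p_0 = 10·1 + 0 = 10, q_0 = 10·0 + 1 = 1 → 10/1
APPEND 35: p_1 = 35·10 + 1 = 351, q_1 = 35·1 + 0 = 35 → 351/35
APPEND 38: p_2 = 38·351 + 10 = 13348, q_2 = 38·35 + 1 = 1331 → 13348/1331
APPEND 36: p_3 = 36·13348 + 351 = 480879, q_3 = 36·1331 + 35 = 47951 → 480879/47951
APPEND 41: p_4 = 41·480879 + 13348 = 19729387, q_4 = 41·47951 + 1331 = 1967322 → 19729387/1967322
APPEND 38: p_5 = 38·19729387 + 480879 = 750197585, q_5 = 38·1967322 + 47951 = 74806187 → 750197585/74806187
APPEND 33: p_6 = 33·750197585 + 19729387 = 24776249692, q_6 = 33·74806187 + 1967322 = 2470571493 → 24776249692/2470571493
APPEND 31: p_7 = 31·24776249692 + 750197585 = 768813938037, q_7 = 31·2470571493 + 74806187 = 76662522470 → 768813938037/76662522470
APPEND 8: p_8 = 8·768813938037 + 24776249692 = 6175287753988, q_8 = 8·76662522470 + 2470571493 = 615770751253 → 6175287753988/615770751253
APPEND 14: p_9 = 14·6175287753988 + 768813938037 = 87222842493869, q_9 = 14·615770751253 + 76662522470 = 8697453040012 → 87222842493869/8697453040012
APPEND 24: p_10 = 24·87222842493869 + 6175287753988 = 2099523507606844, q_10 = 24·8697453040012 + 615770751253 = 209354643711541 → 2099523507606844/209354643711541
APPEND 28: p_11 = 28·2099523507606844 + 87222842493869 = 58873881055485501, q_11 = 28·209354643711541 + 8697453040012 = 5870627476963160 → 58873881055485501/5870627476963160
APPEND 31: p_12 = 31·58873881055485501 + 2099523507606844 = 1827189836227657375, q_12 = 31·5870627476963160 + 209354643711541 = 182198806429569501 → 1827189836227657375/182198806429569501
APPEND 22: p_13 = 22·1827189836227657375 + 58873881055485501 = 40257050278063947751, q_13 = 22·182198806429569501 + 5870627476963160 = 4014244368927492182 → 40257050278063947751/4014244368927492182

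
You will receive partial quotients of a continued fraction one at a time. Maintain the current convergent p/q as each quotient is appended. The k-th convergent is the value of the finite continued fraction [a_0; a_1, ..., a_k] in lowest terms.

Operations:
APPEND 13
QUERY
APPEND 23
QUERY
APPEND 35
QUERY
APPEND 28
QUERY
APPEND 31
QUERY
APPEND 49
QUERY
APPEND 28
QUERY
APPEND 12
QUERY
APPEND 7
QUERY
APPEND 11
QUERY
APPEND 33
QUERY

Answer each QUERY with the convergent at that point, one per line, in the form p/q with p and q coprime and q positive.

APPEND 13: p_0 = 13·1 + 0 = 13, q_0 = 13·0 + 1 = 1 → 13/1
APPEND 23: p_1 = 23·13 + 1 = 300, q_1 = 23·1 + 0 = 23 → 300/23
APPEND 35: p_2 = 35·300 + 13 = 10513, q_2 = 35·23 + 1 = 806 → 10513/806
APPEND 28: p_3 = 28·10513 + 300 = 294664, q_3 = 28·806 + 23 = 22591 → 294664/22591
APPEND 31: p_4 = 31·294664 + 10513 = 9145097, q_4 = 31·22591 + 806 = 701127 → 9145097/701127
APPEND 49: p_5 = 49·9145097 + 294664 = 448404417, q_5 = 49·701127 + 22591 = 34377814 → 448404417/34377814
APPEND 28: p_6 = 28·448404417 + 9145097 = 12564468773, q_6 = 28·34377814 + 701127 = 963279919 → 12564468773/963279919
APPEND 12: p_7 = 12·12564468773 + 448404417 = 151222029693, q_7 = 12·963279919 + 34377814 = 11593736842 → 151222029693/11593736842
APPEND 7: p_8 = 7·151222029693 + 12564468773 = 1071118676624, q_8 = 7·11593736842 + 963279919 = 82119437813 → 1071118676624/82119437813
APPEND 11: p_9 = 11·1071118676624 + 151222029693 = 11933527472557, q_9 = 11·82119437813 + 11593736842 = 914907552785 → 11933527472557/914907552785
APPEND 33: p_10 = 33·11933527472557 + 1071118676624 = 394877525271005, q_10 = 33·914907552785 + 82119437813 = 30274068679718 → 394877525271005/30274068679718

13/1
300/23
10513/806
294664/22591
9145097/701127
448404417/34377814
12564468773/963279919
151222029693/11593736842
1071118676624/82119437813
11933527472557/914907552785
394877525271005/30274068679718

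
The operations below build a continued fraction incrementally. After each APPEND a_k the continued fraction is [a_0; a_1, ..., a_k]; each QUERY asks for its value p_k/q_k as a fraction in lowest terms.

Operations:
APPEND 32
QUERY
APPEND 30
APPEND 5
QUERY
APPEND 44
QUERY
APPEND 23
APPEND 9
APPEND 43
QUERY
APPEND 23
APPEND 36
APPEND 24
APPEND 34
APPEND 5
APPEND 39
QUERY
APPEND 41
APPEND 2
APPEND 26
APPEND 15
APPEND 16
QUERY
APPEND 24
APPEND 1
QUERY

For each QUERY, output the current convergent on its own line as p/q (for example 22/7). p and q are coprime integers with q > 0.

APPEND 32: p_0 = 32·1 + 0 = 32, q_0 = 32·0 + 1 = 1 → 32/1
APPEND 30: p_1 = 30·32 + 1 = 961, q_1 = 30·1 + 0 = 30 → 961/30
APPEND 5: p_2 = 5·961 + 32 = 4837, q_2 = 5·30 + 1 = 151 → 4837/151
APPEND 44: p_3 = 44·4837 + 961 = 213789, q_3 = 44·151 + 30 = 6674 → 213789/6674
APPEND 23: p_4 = 23·213789 + 4837 = 4921984, q_4 = 23·6674 + 151 = 153653 → 4921984/153653
APPEND 9: p_5 = 9·4921984 + 213789 = 44511645, q_5 = 9·153653 + 6674 = 1389551 → 44511645/1389551
APPEND 43: p_6 = 43·44511645 + 4921984 = 1918922719, q_6 = 43·1389551 + 153653 = 59904346 → 1918922719/59904346
APPEND 23: p_7 = 23·1918922719 + 44511645 = 44179734182, q_7 = 23·59904346 + 1389551 = 1379189509 → 44179734182/1379189509
APPEND 36: p_8 = 36·44179734182 + 1918922719 = 1592389353271, q_8 = 36·1379189509 + 59904346 = 49710726670 → 1592389353271/49710726670
APPEND 24: p_9 = 24·1592389353271 + 44179734182 = 38261524212686, q_9 = 24·49710726670 + 1379189509 = 1194436629589 → 38261524212686/1194436629589
APPEND 34: p_10 = 34·38261524212686 + 1592389353271 = 1302484212584595, q_10 = 34·1194436629589 + 49710726670 = 40660556132696 → 1302484212584595/40660556132696
APPEND 5: p_11 = 5·1302484212584595 + 38261524212686 = 6550682587135661, q_11 = 5·40660556132696 + 1194436629589 = 204497217293069 → 6550682587135661/204497217293069
APPEND 39: p_12 = 39·6550682587135661 + 1302484212584595 = 256779105110875374, q_12 = 39·204497217293069 + 40660556132696 = 8016052030562387 → 256779105110875374/8016052030562387
APPEND 41: p_13 = 41·256779105110875374 + 6550682587135661 = 10534493992133025995, q_13 = 41·8016052030562387 + 204497217293069 = 328862630470350936 → 10534493992133025995/328862630470350936
APPEND 2: p_14 = 2·10534493992133025995 + 256779105110875374 = 21325767089376927364, q_14 = 2·328862630470350936 + 8016052030562387 = 665741312971264259 → 21325767089376927364/665741312971264259
APPEND 26: p_15 = 26·21325767089376927364 + 10534493992133025995 = 565004438315933137459, q_15 = 26·665741312971264259 + 328862630470350936 = 17638136767723221670 → 565004438315933137459/17638136767723221670
APPEND 15: p_16 = 15·565004438315933137459 + 21325767089376927364 = 8496392341828373989249, q_16 = 15·17638136767723221670 + 665741312971264259 = 265237792828819589309 → 8496392341828373989249/265237792828819589309
APPEND 16: p_17 = 16·8496392341828373989249 + 565004438315933137459 = 136507281907569916965443, q_17 = 16·265237792828819589309 + 17638136767723221670 = 4261442822028836650614 → 136507281907569916965443/4261442822028836650614
APPEND 24: p_18 = 24·136507281907569916965443 + 8496392341828373989249 = 3284671158123506381159881, q_18 = 24·4261442822028836650614 + 265237792828819589309 = 102539865521520899204045 → 3284671158123506381159881/102539865521520899204045
APPEND 1: p_19 = 1·3284671158123506381159881 + 136507281907569916965443 = 3421178440031076298125324, q_19 = 1·102539865521520899204045 + 4261442822028836650614 = 106801308343549735854659 → 3421178440031076298125324/106801308343549735854659

32/1
4837/151
213789/6674
1918922719/59904346
256779105110875374/8016052030562387
136507281907569916965443/4261442822028836650614
3421178440031076298125324/106801308343549735854659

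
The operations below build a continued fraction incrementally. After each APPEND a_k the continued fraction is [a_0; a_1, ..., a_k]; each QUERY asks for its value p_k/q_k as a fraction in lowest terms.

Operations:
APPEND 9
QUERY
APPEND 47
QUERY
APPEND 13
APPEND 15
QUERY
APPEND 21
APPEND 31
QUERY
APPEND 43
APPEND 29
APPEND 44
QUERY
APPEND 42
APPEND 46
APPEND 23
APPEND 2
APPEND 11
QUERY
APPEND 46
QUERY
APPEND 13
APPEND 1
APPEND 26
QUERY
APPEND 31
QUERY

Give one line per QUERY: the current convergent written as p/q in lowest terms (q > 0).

APPEND 9: p_0 = 9·1 + 0 = 9, q_0 = 9·0 + 1 = 1 → 9/1
APPEND 47: p_1 = 47·9 + 1 = 424, q_1 = 47·1 + 0 = 47 → 424/47
APPEND 13: p_2 = 13·424 + 9 = 5521, q_2 = 13·47 + 1 = 612 → 5521/612
APPEND 15: p_3 = 15·5521 + 424 = 83239, q_3 = 15·612 + 47 = 9227 → 83239/9227
APPEND 21: p_4 = 21·83239 + 5521 = 1753540, q_4 = 21·9227 + 612 = 194379 → 1753540/194379
APPEND 31: p_5 = 31·1753540 + 83239 = 54442979, q_5 = 31·194379 + 9227 = 6034976 → 54442979/6034976
APPEND 43: p_6 = 43·54442979 + 1753540 = 2342801637, q_6 = 43·6034976 + 194379 = 259698347 → 2342801637/259698347
APPEND 29: p_7 = 29·2342801637 + 54442979 = 67995690452, q_7 = 29·259698347 + 6034976 = 7537287039 → 67995690452/7537287039
APPEND 44: p_8 = 44·67995690452 + 2342801637 = 2994153181525, q_8 = 44·7537287039 + 259698347 = 331900328063 → 2994153181525/331900328063
APPEND 42: p_9 = 42·2994153181525 + 67995690452 = 125822429314502, q_9 = 42·331900328063 + 7537287039 = 13947351065685 → 125822429314502/13947351065685
APPEND 46: p_10 = 46·125822429314502 + 2994153181525 = 5790825901648617, q_10 = 46·13947351065685 + 331900328063 = 641910049349573 → 5790825901648617/641910049349573
APPEND 23: p_11 = 23·5790825901648617 + 125822429314502 = 133314818167232693, q_11 = 23·641910049349573 + 13947351065685 = 14777878486105864 → 133314818167232693/14777878486105864
APPEND 2: p_12 = 2·133314818167232693 + 5790825901648617 = 272420462236114003, q_12 = 2·14777878486105864 + 641910049349573 = 30197667021561301 → 272420462236114003/30197667021561301
APPEND 11: p_13 = 11·272420462236114003 + 133314818167232693 = 3129939902764486726, q_13 = 11·30197667021561301 + 14777878486105864 = 346952215723280175 → 3129939902764486726/346952215723280175
APPEND 46: p_14 = 46·3129939902764486726 + 272420462236114003 = 144249655989402503399, q_14 = 46·346952215723280175 + 30197667021561301 = 15989999590292449351 → 144249655989402503399/15989999590292449351
APPEND 13: p_15 = 13·144249655989402503399 + 3129939902764486726 = 1878375467764997030913, q_15 = 13·15989999590292449351 + 346952215723280175 = 208216946889525121738 → 1878375467764997030913/208216946889525121738
APPEND 1: p_16 = 1·1878375467764997030913 + 144249655989402503399 = 2022625123754399534312, q_16 = 1·208216946889525121738 + 15989999590292449351 = 224206946479817571089 → 2022625123754399534312/224206946479817571089
APPEND 26: p_17 = 26·2022625123754399534312 + 1878375467764997030913 = 54466628685379384923025, q_17 = 26·224206946479817571089 + 208216946889525121738 = 6037597555364781970052 → 54466628685379384923025/6037597555364781970052
APPEND 31: p_18 = 31·54466628685379384923025 + 2022625123754399534312 = 1690488114370515332148087, q_18 = 31·6037597555364781970052 + 224206946479817571089 = 187389731162788058642701 → 1690488114370515332148087/187389731162788058642701

9/1
424/47
83239/9227
54442979/6034976
2994153181525/331900328063
3129939902764486726/346952215723280175
144249655989402503399/15989999590292449351
54466628685379384923025/6037597555364781970052
1690488114370515332148087/187389731162788058642701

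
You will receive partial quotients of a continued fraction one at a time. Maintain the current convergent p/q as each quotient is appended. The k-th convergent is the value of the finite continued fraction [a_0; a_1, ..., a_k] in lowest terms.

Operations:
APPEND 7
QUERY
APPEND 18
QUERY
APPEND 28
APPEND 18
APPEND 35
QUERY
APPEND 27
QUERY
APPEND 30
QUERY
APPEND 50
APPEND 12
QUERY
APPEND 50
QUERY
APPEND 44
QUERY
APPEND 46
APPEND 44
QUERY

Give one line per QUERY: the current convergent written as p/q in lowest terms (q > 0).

7/1
127/18
2252698/319285
60887107/8629803
1828865908/259213375
1099879055992/155890796011
55085456982107/7807509099103
2424859986268700/343686291156543
4912765232301330208/696308269992360107

APPEND 7: p_0 = 7·1 + 0 = 7, q_0 = 7·0 + 1 = 1 → 7/1
APPEND 18: p_1 = 18·7 + 1 = 127, q_1 = 18·1 + 0 = 18 → 127/18
APPEND 28: p_2 = 28·127 + 7 = 3563, q_2 = 28·18 + 1 = 505 → 3563/505
APPEND 18: p_3 = 18·3563 + 127 = 64261, q_3 = 18·505 + 18 = 9108 → 64261/9108
APPEND 35: p_4 = 35·64261 + 3563 = 2252698, q_4 = 35·9108 + 505 = 319285 → 2252698/319285
APPEND 27: p_5 = 27·2252698 + 64261 = 60887107, q_5 = 27·319285 + 9108 = 8629803 → 60887107/8629803
APPEND 30: p_6 = 30·60887107 + 2252698 = 1828865908, q_6 = 30·8629803 + 319285 = 259213375 → 1828865908/259213375
APPEND 50: p_7 = 50·1828865908 + 60887107 = 91504182507, q_7 = 50·259213375 + 8629803 = 12969298553 → 91504182507/12969298553
APPEND 12: p_8 = 12·91504182507 + 1828865908 = 1099879055992, q_8 = 12·12969298553 + 259213375 = 155890796011 → 1099879055992/155890796011
APPEND 50: p_9 = 50·1099879055992 + 91504182507 = 55085456982107, q_9 = 50·155890796011 + 12969298553 = 7807509099103 → 55085456982107/7807509099103
APPEND 44: p_10 = 44·55085456982107 + 1099879055992 = 2424859986268700, q_10 = 44·7807509099103 + 155890796011 = 343686291156543 → 2424859986268700/343686291156543
APPEND 46: p_11 = 46·2424859986268700 + 55085456982107 = 111598644825342307, q_11 = 46·343686291156543 + 7807509099103 = 15817376902300081 → 111598644825342307/15817376902300081
APPEND 44: p_12 = 44·111598644825342307 + 2424859986268700 = 4912765232301330208, q_12 = 44·15817376902300081 + 343686291156543 = 696308269992360107 → 4912765232301330208/696308269992360107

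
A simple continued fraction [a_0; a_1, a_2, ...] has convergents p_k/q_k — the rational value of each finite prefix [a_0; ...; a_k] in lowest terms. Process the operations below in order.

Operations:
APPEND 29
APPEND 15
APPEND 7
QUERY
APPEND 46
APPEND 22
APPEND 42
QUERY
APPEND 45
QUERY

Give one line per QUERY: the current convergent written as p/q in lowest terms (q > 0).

3081/106
131629252/4528627
5926446985/203895923

APPEND 29: p_0 = 29·1 + 0 = 29, q_0 = 29·0 + 1 = 1 → 29/1
APPEND 15: p_1 = 15·29 + 1 = 436, q_1 = 15·1 + 0 = 15 → 436/15
APPEND 7: p_2 = 7·436 + 29 = 3081, q_2 = 7·15 + 1 = 106 → 3081/106
APPEND 46: p_3 = 46·3081 + 436 = 142162, q_3 = 46·106 + 15 = 4891 → 142162/4891
APPEND 22: p_4 = 22·142162 + 3081 = 3130645, q_4 = 22·4891 + 106 = 107708 → 3130645/107708
APPEND 42: p_5 = 42·3130645 + 142162 = 131629252, q_5 = 42·107708 + 4891 = 4528627 → 131629252/4528627
APPEND 45: p_6 = 45·131629252 + 3130645 = 5926446985, q_6 = 45·4528627 + 107708 = 203895923 → 5926446985/203895923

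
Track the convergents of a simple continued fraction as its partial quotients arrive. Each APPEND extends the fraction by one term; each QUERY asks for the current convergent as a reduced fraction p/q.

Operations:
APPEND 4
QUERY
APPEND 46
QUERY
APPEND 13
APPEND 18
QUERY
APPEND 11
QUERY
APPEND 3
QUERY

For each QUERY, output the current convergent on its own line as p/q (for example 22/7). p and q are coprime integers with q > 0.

APPEND 4: p_0 = 4·1 + 0 = 4, q_0 = 4·0 + 1 = 1 → 4/1
APPEND 46: p_1 = 46·4 + 1 = 185, q_1 = 46·1 + 0 = 46 → 185/46
APPEND 13: p_2 = 13·185 + 4 = 2409, q_2 = 13·46 + 1 = 599 → 2409/599
APPEND 18: p_3 = 18·2409 + 185 = 43547, q_3 = 18·599 + 46 = 10828 → 43547/10828
APPEND 11: p_4 = 11·43547 + 2409 = 481426, q_4 = 11·10828 + 599 = 119707 → 481426/119707
APPEND 3: p_5 = 3·481426 + 43547 = 1487825, q_5 = 3·119707 + 10828 = 369949 → 1487825/369949

4/1
185/46
43547/10828
481426/119707
1487825/369949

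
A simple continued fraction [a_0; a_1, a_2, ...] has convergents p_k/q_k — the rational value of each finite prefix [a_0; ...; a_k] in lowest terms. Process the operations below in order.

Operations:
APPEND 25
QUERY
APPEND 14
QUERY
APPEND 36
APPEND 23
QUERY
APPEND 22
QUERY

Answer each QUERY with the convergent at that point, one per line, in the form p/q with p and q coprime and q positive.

25/1
351/14
291554/11629
6426849/256343

APPEND 25: p_0 = 25·1 + 0 = 25, q_0 = 25·0 + 1 = 1 → 25/1
APPEND 14: p_1 = 14·25 + 1 = 351, q_1 = 14·1 + 0 = 14 → 351/14
APPEND 36: p_2 = 36·351 + 25 = 12661, q_2 = 36·14 + 1 = 505 → 12661/505
APPEND 23: p_3 = 23·12661 + 351 = 291554, q_3 = 23·505 + 14 = 11629 → 291554/11629
APPEND 22: p_4 = 22·291554 + 12661 = 6426849, q_4 = 22·11629 + 505 = 256343 → 6426849/256343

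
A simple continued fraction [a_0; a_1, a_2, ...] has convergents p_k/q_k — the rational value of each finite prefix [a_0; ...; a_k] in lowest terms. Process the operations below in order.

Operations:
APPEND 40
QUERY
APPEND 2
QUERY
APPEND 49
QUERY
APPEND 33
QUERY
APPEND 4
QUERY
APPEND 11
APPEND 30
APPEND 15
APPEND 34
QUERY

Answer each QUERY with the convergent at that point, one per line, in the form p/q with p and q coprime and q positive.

APPEND 40: p_0 = 40·1 + 0 = 40, q_0 = 40·0 + 1 = 1 → 40/1
APPEND 2: p_1 = 2·40 + 1 = 81, q_1 = 2·1 + 0 = 2 → 81/2
APPEND 49: p_2 = 49·81 + 40 = 4009, q_2 = 49·2 + 1 = 99 → 4009/99
APPEND 33: p_3 = 33·4009 + 81 = 132378, q_3 = 33·99 + 2 = 3269 → 132378/3269
APPEND 4: p_4 = 4·132378 + 4009 = 533521, q_4 = 4·3269 + 99 = 13175 → 533521/13175
APPEND 11: p_5 = 11·533521 + 132378 = 6001109, q_5 = 11·13175 + 3269 = 148194 → 6001109/148194
APPEND 30: p_6 = 30·6001109 + 533521 = 180566791, q_6 = 30·148194 + 13175 = 4458995 → 180566791/4458995
APPEND 15: p_7 = 15·180566791 + 6001109 = 2714502974, q_7 = 15·4458995 + 148194 = 67033119 → 2714502974/67033119
APPEND 34: p_8 = 34·2714502974 + 180566791 = 92473667907, q_8 = 34·67033119 + 4458995 = 2283585041 → 92473667907/2283585041

40/1
81/2
4009/99
132378/3269
533521/13175
92473667907/2283585041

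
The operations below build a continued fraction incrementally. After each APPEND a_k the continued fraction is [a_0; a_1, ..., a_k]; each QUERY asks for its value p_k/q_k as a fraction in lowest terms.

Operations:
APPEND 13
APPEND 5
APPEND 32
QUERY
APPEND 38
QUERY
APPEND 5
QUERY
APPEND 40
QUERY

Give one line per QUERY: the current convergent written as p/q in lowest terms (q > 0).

2125/161
80816/6123
406205/30776
16329016/1237163

APPEND 13: p_0 = 13·1 + 0 = 13, q_0 = 13·0 + 1 = 1 → 13/1
APPEND 5: p_1 = 5·13 + 1 = 66, q_1 = 5·1 + 0 = 5 → 66/5
APPEND 32: p_2 = 32·66 + 13 = 2125, q_2 = 32·5 + 1 = 161 → 2125/161
APPEND 38: p_3 = 38·2125 + 66 = 80816, q_3 = 38·161 + 5 = 6123 → 80816/6123
APPEND 5: p_4 = 5·80816 + 2125 = 406205, q_4 = 5·6123 + 161 = 30776 → 406205/30776
APPEND 40: p_5 = 40·406205 + 80816 = 16329016, q_5 = 40·30776 + 6123 = 1237163 → 16329016/1237163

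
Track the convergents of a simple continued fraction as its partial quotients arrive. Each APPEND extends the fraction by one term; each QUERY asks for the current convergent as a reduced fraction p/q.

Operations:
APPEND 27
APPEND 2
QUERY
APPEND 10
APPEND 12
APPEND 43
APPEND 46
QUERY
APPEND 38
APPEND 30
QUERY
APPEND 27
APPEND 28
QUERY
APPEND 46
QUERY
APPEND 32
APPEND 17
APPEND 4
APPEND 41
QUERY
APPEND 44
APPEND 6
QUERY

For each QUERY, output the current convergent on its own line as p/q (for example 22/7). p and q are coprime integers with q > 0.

APPEND 27: p_0 = 27·1 + 0 = 27, q_0 = 27·0 + 1 = 1 → 27/1
APPEND 2: p_1 = 2·27 + 1 = 55, q_1 = 2·1 + 0 = 2 → 55/2
APPEND 10: p_2 = 10·55 + 27 = 577, q_2 = 10·2 + 1 = 21 → 577/21
APPEND 12: p_3 = 12·577 + 55 = 6979, q_3 = 12·21 + 2 = 254 → 6979/254
APPEND 43: p_4 = 43·6979 + 577 = 300674, q_4 = 43·254 + 21 = 10943 → 300674/10943
APPEND 46: p_5 = 46·300674 + 6979 = 13837983, q_5 = 46·10943 + 254 = 503632 → 13837983/503632
APPEND 38: p_6 = 38·13837983 + 300674 = 526144028, q_6 = 38·503632 + 10943 = 19148959 → 526144028/19148959
APPEND 30: p_7 = 30·526144028 + 13837983 = 15798158823, q_7 = 30·19148959 + 503632 = 574972402 → 15798158823/574972402
APPEND 27: p_8 = 27·15798158823 + 526144028 = 427076432249, q_8 = 27·574972402 + 19148959 = 15543403813 → 427076432249/15543403813
APPEND 28: p_9 = 28·427076432249 + 15798158823 = 11973938261795, q_9 = 28·15543403813 + 574972402 = 435790279166 → 11973938261795/435790279166
APPEND 46: p_10 = 46·11973938261795 + 427076432249 = 551228236474819, q_10 = 46·435790279166 + 15543403813 = 20061896245449 → 551228236474819/20061896245449
APPEND 32: p_11 = 32·551228236474819 + 11973938261795 = 17651277505456003, q_11 = 32·20061896245449 + 435790279166 = 642416470133534 → 17651277505456003/642416470133534
APPEND 17: p_12 = 17·17651277505456003 + 551228236474819 = 300622945829226870, q_12 = 17·642416470133534 + 20061896245449 = 10941141888515527 → 300622945829226870/10941141888515527
APPEND 4: p_13 = 4·300622945829226870 + 17651277505456003 = 1220143060822363483, q_13 = 4·10941141888515527 + 642416470133534 = 44406984024195642 → 1220143060822363483/44406984024195642
APPEND 41: p_14 = 41·1220143060822363483 + 300622945829226870 = 50326488439546129673, q_14 = 41·44406984024195642 + 10941141888515527 = 1831627486880536849 → 50326488439546129673/1831627486880536849
APPEND 44: p_15 = 44·50326488439546129673 + 1220143060822363483 = 2215585634400852069095, q_15 = 44·1831627486880536849 + 44406984024195642 = 80636016406767816998 → 2215585634400852069095/80636016406767816998
APPEND 6: p_16 = 6·2215585634400852069095 + 50326488439546129673 = 13343840294844658544243, q_16 = 6·80636016406767816998 + 1831627486880536849 = 485647725927487438837 → 13343840294844658544243/485647725927487438837

55/2
13837983/503632
15798158823/574972402
11973938261795/435790279166
551228236474819/20061896245449
50326488439546129673/1831627486880536849
13343840294844658544243/485647725927487438837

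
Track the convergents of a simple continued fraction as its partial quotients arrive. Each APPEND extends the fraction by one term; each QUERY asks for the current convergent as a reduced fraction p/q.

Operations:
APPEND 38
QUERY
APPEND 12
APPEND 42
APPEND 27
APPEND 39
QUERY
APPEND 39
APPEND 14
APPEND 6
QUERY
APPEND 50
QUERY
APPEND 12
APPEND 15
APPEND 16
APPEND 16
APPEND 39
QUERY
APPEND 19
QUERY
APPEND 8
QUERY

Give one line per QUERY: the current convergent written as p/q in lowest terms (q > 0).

38/1
20288351/532738
67421789956/1770382893
3382194501891/88810743394
6181208267034987829/162308140753463776
117601196986402515146/3088009788481180893
946990784158255108997/24866386448602910920

APPEND 38: p_0 = 38·1 + 0 = 38, q_0 = 38·0 + 1 = 1 → 38/1
APPEND 12: p_1 = 12·38 + 1 = 457, q_1 = 12·1 + 0 = 12 → 457/12
APPEND 42: p_2 = 42·457 + 38 = 19232, q_2 = 42·12 + 1 = 505 → 19232/505
APPEND 27: p_3 = 27·19232 + 457 = 519721, q_3 = 27·505 + 12 = 13647 → 519721/13647
APPEND 39: p_4 = 39·519721 + 19232 = 20288351, q_4 = 39·13647 + 505 = 532738 → 20288351/532738
APPEND 39: p_5 = 39·20288351 + 519721 = 791765410, q_5 = 39·532738 + 13647 = 20790429 → 791765410/20790429
APPEND 14: p_6 = 14·791765410 + 20288351 = 11105004091, q_6 = 14·20790429 + 532738 = 291598744 → 11105004091/291598744
APPEND 6: p_7 = 6·11105004091 + 791765410 = 67421789956, q_7 = 6·291598744 + 20790429 = 1770382893 → 67421789956/1770382893
APPEND 50: p_8 = 50·67421789956 + 11105004091 = 3382194501891, q_8 = 50·1770382893 + 291598744 = 88810743394 → 3382194501891/88810743394
APPEND 12: p_9 = 12·3382194501891 + 67421789956 = 40653755812648, q_9 = 12·88810743394 + 1770382893 = 1067499303621 → 40653755812648/1067499303621
APPEND 15: p_10 = 15·40653755812648 + 3382194501891 = 613188531691611, q_10 = 15·1067499303621 + 88810743394 = 16101300297709 → 613188531691611/16101300297709
APPEND 16: p_11 = 16·613188531691611 + 40653755812648 = 9851670262878424, q_11 = 16·16101300297709 + 1067499303621 = 258688304066965 → 9851670262878424/258688304066965
APPEND 16: p_12 = 16·9851670262878424 + 613188531691611 = 158239912737746395, q_12 = 16·258688304066965 + 16101300297709 = 4155114165369149 → 158239912737746395/4155114165369149
APPEND 39: p_13 = 39·158239912737746395 + 9851670262878424 = 6181208267034987829, q_13 = 39·4155114165369149 + 258688304066965 = 162308140753463776 → 6181208267034987829/162308140753463776
APPEND 19: p_14 = 19·6181208267034987829 + 158239912737746395 = 117601196986402515146, q_14 = 19·162308140753463776 + 4155114165369149 = 3088009788481180893 → 117601196986402515146/3088009788481180893
APPEND 8: p_15 = 8·117601196986402515146 + 6181208267034987829 = 946990784158255108997, q_15 = 8·3088009788481180893 + 162308140753463776 = 24866386448602910920 → 946990784158255108997/24866386448602910920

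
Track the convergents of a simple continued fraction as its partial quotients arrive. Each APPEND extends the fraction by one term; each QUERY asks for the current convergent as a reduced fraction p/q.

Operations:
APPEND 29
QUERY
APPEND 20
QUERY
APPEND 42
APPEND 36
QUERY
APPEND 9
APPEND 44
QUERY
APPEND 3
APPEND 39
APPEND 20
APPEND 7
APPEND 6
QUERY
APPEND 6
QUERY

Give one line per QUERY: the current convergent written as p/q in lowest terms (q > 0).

APPEND 29: p_0 = 29·1 + 0 = 29, q_0 = 29·0 + 1 = 1 → 29/1
APPEND 20: p_1 = 20·29 + 1 = 581, q_1 = 20·1 + 0 = 20 → 581/20
APPEND 42: p_2 = 42·581 + 29 = 24431, q_2 = 42·20 + 1 = 841 → 24431/841
APPEND 36: p_3 = 36·24431 + 581 = 880097, q_3 = 36·841 + 20 = 30296 → 880097/30296
APPEND 9: p_4 = 9·880097 + 24431 = 7945304, q_4 = 9·30296 + 841 = 273505 → 7945304/273505
APPEND 44: p_5 = 44·7945304 + 880097 = 350473473, q_5 = 44·273505 + 30296 = 12064516 → 350473473/12064516
APPEND 3: p_6 = 3·350473473 + 7945304 = 1059365723, q_6 = 3·12064516 + 273505 = 36467053 → 1059365723/36467053
APPEND 39: p_7 = 39·1059365723 + 350473473 = 41665736670, q_7 = 39·36467053 + 12064516 = 1434279583 → 41665736670/1434279583
APPEND 20: p_8 = 20·41665736670 + 1059365723 = 834374099123, q_8 = 20·1434279583 + 36467053 = 28722058713 → 834374099123/28722058713
APPEND 7: p_9 = 7·834374099123 + 41665736670 = 5882284430531, q_9 = 7·28722058713 + 1434279583 = 202488690574 → 5882284430531/202488690574
APPEND 6: p_10 = 6·5882284430531 + 834374099123 = 36128080682309, q_10 = 6·202488690574 + 28722058713 = 1243654202157 → 36128080682309/1243654202157
APPEND 6: p_11 = 6·36128080682309 + 5882284430531 = 222650768524385, q_11 = 6·1243654202157 + 202488690574 = 7664413903516 → 222650768524385/7664413903516

29/1
581/20
880097/30296
350473473/12064516
36128080682309/1243654202157
222650768524385/7664413903516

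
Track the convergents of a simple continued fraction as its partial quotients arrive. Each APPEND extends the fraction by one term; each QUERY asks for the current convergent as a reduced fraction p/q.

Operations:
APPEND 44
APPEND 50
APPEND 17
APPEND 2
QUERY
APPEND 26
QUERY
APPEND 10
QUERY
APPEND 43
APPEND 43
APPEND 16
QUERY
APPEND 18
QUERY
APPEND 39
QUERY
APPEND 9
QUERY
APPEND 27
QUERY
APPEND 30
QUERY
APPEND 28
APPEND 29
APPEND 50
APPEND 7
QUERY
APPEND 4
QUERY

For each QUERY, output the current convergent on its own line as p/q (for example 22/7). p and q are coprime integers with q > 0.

APPEND 44: p_0 = 44·1 + 0 = 44, q_0 = 44·0 + 1 = 1 → 44/1
APPEND 50: p_1 = 50·44 + 1 = 2201, q_1 = 50·1 + 0 = 50 → 2201/50
APPEND 17: p_2 = 17·2201 + 44 = 37461, q_2 = 17·50 + 1 = 851 → 37461/851
APPEND 2: p_3 = 2·37461 + 2201 = 77123, q_3 = 2·851 + 50 = 1752 → 77123/1752
APPEND 26: p_4 = 26·77123 + 37461 = 2042659, q_4 = 26·1752 + 851 = 46403 → 2042659/46403
APPEND 10: p_5 = 10·2042659 + 77123 = 20503713, q_5 = 10·46403 + 1752 = 465782 → 20503713/465782
APPEND 43: p_6 = 43·20503713 + 2042659 = 883702318, q_6 = 43·465782 + 46403 = 20075029 → 883702318/20075029
APPEND 43: p_7 = 43·883702318 + 20503713 = 38019703387, q_7 = 43·20075029 + 465782 = 863692029 → 38019703387/863692029
APPEND 16: p_8 = 16·38019703387 + 883702318 = 609198956510, q_8 = 16·863692029 + 20075029 = 13839147493 → 609198956510/13839147493
APPEND 18: p_9 = 18·609198956510 + 38019703387 = 11003600920567, q_9 = 18·13839147493 + 863692029 = 249968346903 → 11003600920567/249968346903
APPEND 39: p_10 = 39·11003600920567 + 609198956510 = 429749634858623, q_10 = 39·249968346903 + 13839147493 = 9762604676710 → 429749634858623/9762604676710
APPEND 9: p_11 = 9·429749634858623 + 11003600920567 = 3878750314648174, q_11 = 9·9762604676710 + 249968346903 = 88113410437293 → 3878750314648174/88113410437293
APPEND 27: p_12 = 27·3878750314648174 + 429749634858623 = 105156008130359321, q_12 = 27·88113410437293 + 9762604676710 = 2388824686483621 → 105156008130359321/2388824686483621
APPEND 30: p_13 = 30·105156008130359321 + 3878750314648174 = 3158558994225427804, q_13 = 30·2388824686483621 + 88113410437293 = 71752854004945923 → 3158558994225427804/71752854004945923
APPEND 28: p_14 = 28·3158558994225427804 + 105156008130359321 = 88544807846442337833, q_14 = 28·71752854004945923 + 2388824686483621 = 2011468736824969465 → 88544807846442337833/2011468736824969465
APPEND 29: p_15 = 29·88544807846442337833 + 3158558994225427804 = 2570957986541053224961, q_15 = 29·2011468736824969465 + 71752854004945923 = 58404346221929060408 → 2570957986541053224961/58404346221929060408
APPEND 50: p_16 = 50·2570957986541053224961 + 88544807846442337833 = 128636444134899103585883, q_16 = 50·58404346221929060408 + 2011468736824969465 = 2922228779833277989865 → 128636444134899103585883/2922228779833277989865
APPEND 7: p_17 = 7·128636444134899103585883 + 2570957986541053224961 = 903026066930834778326142, q_17 = 7·2922228779833277989865 + 58404346221929060408 = 20514005805054874989463 → 903026066930834778326142/20514005805054874989463
APPEND 4: p_18 = 4·903026066930834778326142 + 128636444134899103585883 = 3740740711858238216890451, q_18 = 4·20514005805054874989463 + 2922228779833277989865 = 84978252000052777947717 → 3740740711858238216890451/84978252000052777947717

77123/1752
2042659/46403
20503713/465782
609198956510/13839147493
11003600920567/249968346903
429749634858623/9762604676710
3878750314648174/88113410437293
105156008130359321/2388824686483621
3158558994225427804/71752854004945923
903026066930834778326142/20514005805054874989463
3740740711858238216890451/84978252000052777947717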